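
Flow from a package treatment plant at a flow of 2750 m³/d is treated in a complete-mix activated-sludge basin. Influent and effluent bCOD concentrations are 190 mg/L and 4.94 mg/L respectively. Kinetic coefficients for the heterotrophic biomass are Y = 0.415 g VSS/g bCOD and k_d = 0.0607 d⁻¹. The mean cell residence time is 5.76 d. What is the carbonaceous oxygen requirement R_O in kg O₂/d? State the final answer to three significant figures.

R_O ≈ 287 kg O₂/d

Correct the yield for decay: Y_obs = Y/(1 + k_d θ_c) = 0.415 / (1 + 0.0607 × 5.76) = 0.415 / 1.350 = 0.3075.
ΔS = 190 − 4.94 = 185.1 mg/L, so the substrate removal rate is 2750 × 185.1/1000 = 508.9 kg bCOD/d.
P_X = Y_obs·Q·(S₀ − S) = 0.3075 × 508.9 = 156.5 kg VSS/d.
R_O = Q·(S₀ − S) − 1.42·P_X = 508.9 − 1.42 × 156.5 = 286.7 kg O₂/d.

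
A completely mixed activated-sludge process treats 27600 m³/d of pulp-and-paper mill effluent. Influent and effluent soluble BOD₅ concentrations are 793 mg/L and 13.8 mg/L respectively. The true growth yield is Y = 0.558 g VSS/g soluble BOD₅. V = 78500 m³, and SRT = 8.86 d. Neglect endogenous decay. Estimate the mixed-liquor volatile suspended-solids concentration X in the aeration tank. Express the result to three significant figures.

From V·X = Y·Q·(S₀ − S)·θ_c (decay neglected): X = 0.558 × 27600 × (793 − 13.8) × 8.86 / 78500 = 1354 mg/L.

X ≈ 1350 mg/L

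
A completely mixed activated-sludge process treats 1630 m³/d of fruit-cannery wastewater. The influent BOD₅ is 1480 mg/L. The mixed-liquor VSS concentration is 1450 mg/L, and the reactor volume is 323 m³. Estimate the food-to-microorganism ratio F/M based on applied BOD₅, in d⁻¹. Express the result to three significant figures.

F/M = applied load / biomass = Q·S₀/(V·X) = 1630 × 1480 / (323.0 × 1450) = 5.151 d⁻¹.

F/M ≈ 5.15 d⁻¹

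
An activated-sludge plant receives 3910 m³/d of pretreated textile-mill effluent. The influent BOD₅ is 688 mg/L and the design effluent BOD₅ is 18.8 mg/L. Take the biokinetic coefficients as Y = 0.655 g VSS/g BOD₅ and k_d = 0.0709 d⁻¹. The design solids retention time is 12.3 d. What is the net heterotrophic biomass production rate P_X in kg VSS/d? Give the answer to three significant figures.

Observed yield with endogenous decay: Y_obs = Y / (1 + k_d·θ_c) = 0.655 / (1 + 0.0709 × 12.3) = 0.655 / 1.872 = 0.3499 g VSS/g BOD₅.
Mass of BOD₅ removed per day: Q(S₀ − S) = 3910 × 669.2 g/m³ = 2617 kg/d.
P_X = Y_obs · Q(S₀ − S) = 0.3499 × 2617 = 915.5 kg VSS/d.

P_X ≈ 915 kg VSS/d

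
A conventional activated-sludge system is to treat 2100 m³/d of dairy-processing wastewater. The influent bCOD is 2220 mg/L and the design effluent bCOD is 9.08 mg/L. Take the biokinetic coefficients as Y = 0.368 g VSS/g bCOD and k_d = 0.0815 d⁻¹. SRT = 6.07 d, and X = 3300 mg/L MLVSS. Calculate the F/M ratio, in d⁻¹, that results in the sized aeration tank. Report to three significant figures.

F/M ≈ 0.672 d⁻¹

Steady-state biomass mass balance: V·X·(1 + k_d·θ_c) = Y·Q·(S₀ − S)·θ_c, so V = 0.368 × 2100 × (2220 − 9.08) × 6.07 / [3300 × (1 + 0.0815 × 6.07)] = 1.04×10^7 / 4933 = 2103 m³.
Food-to-microorganism ratio F/M = Q S₀ / (V X) = 2100 × 2220 / (2103 × 3300) = 0.6719 d⁻¹.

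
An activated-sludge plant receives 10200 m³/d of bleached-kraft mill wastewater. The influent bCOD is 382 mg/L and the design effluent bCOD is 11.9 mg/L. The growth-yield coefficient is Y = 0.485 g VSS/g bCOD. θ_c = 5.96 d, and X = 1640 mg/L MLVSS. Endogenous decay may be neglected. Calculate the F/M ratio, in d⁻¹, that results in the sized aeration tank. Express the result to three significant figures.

F/M ≈ 0.357 d⁻¹

Biomass mass balance (decay neglected): V·X = Y·Q·(S₀ − S)·θ_c, so V = 0.485 × 10200 × (382 − 11.9) × 5.96 / 1640 = 6654 m³.
F/M = Q·S₀ / (V·X) = 10200 × 382 / (6654 × 1640) = 0.3571 g bCOD·(g VSS·d)⁻¹.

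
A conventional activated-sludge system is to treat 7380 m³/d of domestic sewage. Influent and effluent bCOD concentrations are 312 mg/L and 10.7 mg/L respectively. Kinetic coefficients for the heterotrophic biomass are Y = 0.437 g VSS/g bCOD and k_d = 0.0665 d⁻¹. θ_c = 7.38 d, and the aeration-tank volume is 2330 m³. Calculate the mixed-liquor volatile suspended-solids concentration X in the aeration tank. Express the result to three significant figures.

Solving the biomass balance for X: X = Y Q (S₀−S) θ_c / [V (1+k_d θ_c)] = 0.437 × 7380 × (312 − 10.7) × 7.38 / [2330 × (1 + 0.0665 × 7.38)] = 2065 mg/L.

X ≈ 2060 mg/L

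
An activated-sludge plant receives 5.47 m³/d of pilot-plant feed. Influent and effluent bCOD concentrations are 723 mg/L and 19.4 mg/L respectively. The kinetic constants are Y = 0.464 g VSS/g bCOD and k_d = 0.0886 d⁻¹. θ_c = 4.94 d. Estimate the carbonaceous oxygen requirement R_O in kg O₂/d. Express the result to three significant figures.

R_O ≈ 2.08 kg O₂/d

The observed yield is Y_obs = Y/(1 + k_d·θ_c) = 0.464 / (1 + 0.0886 × 4.94) = 0.464 / 1.438 = 0.3227 g VSS per g bCOD removed.
Q·(S₀ − S) = 5.47 × (723 − 19.4) × 10⁻³ = 3.849 kg/d removed.
Biomass synthesised: P_X = Y_obs × 3.849 = 1.242 kg VSS/d.
R_O = Q·ΔS − 1.42 P_X = 3.849 − 1.764 = 2.085 kg O₂/d.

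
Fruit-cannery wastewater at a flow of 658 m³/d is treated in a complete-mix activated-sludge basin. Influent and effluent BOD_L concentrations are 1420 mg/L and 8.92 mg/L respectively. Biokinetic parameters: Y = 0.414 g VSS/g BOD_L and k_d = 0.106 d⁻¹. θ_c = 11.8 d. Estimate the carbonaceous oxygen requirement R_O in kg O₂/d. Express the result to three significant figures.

Observed yield with endogenous decay: Y_obs = Y / (1 + k_d·θ_c) = 0.414 / (1 + 0.106 × 11.8) = 0.414 / 2.251 = 0.1839 g VSS/g BOD_L.
Substrate removed = Q·(S₀ − S) = 658 m³/d × (1420 − 8.92) g/m³ = 9.28×10^5 g/d = 928.5 kg/d.
Biomass synthesised: P_X = Y_obs × 928.5 = 170.8 kg VSS/d.
R_O = Q·(S₀ − S) − 1.42·P_X = 928.5 − 1.42 × 170.8 = 686.0 kg O₂/d.

R_O ≈ 686 kg O₂/d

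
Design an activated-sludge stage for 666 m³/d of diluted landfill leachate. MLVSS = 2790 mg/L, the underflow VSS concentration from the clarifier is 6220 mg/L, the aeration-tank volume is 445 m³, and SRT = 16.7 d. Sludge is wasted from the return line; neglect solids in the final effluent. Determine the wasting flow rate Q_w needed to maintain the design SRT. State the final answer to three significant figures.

Q_w ≈ 12.0 m³/d

Wasting from the return line (neglecting effluent solids): Q_w = V·X / (θ_c·X_r) = 445.0 × 2790 / (16.7 × 6220) = 11.95 m³/d.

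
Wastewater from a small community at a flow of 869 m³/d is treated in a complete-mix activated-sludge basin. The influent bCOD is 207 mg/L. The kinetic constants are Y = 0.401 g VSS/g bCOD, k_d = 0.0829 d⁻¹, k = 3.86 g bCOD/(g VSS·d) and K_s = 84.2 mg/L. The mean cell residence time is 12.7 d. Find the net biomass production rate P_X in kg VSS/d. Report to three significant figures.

P_X ≈ 33.5 kg VSS/d

Effluent substrate depends only on kinetics and SRT: S = K_s(1 + k_d θ_c) / [θ_c(Yk − k_d) − 1] = 84.2 × (1 + 0.0829 × 12.7) / [12.7 × (0.401 × 3.86 − 0.0829) − 1] = 172.8 / 17.60 = 9.818 mg/L.
Y_obs = Y / (1 + k_d θ_c) = 0.401 / (1 + 0.0829 × 12.7) = 0.401 / 2.053 = 0.1953.
ΔS = 207 − 9.82 = 197.2 mg/L, so the substrate removal rate is 869 × 197.2/1000 = 171.3 kg bCOD/d.
So the net sludge growth is P_X = 0.1953 × 171.3 = 33.47 kg VSS/d.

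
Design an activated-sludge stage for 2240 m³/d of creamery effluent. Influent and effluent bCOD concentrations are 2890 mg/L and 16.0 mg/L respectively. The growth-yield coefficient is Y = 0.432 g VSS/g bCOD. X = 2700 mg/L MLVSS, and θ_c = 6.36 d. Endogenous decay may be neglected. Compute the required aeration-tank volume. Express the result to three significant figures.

V ≈ 6550 m³

Biomass mass balance (decay neglected): V·X = Y·Q·(S₀ − S)·θ_c, so V = 0.432 × 2240 × (2890 − 16.0) × 6.36 / 2700 = 6551 m³.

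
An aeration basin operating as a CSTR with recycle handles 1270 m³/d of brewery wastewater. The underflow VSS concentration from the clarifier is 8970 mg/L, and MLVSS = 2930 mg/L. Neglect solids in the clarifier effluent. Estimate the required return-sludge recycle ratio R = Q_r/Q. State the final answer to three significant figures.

Solids balance on the clarifier gives (1+R)X = R·X_r, so R = X/(X_r − X) = 2930 / (8970 − 2930) = 0.4851.

R ≈ 0.485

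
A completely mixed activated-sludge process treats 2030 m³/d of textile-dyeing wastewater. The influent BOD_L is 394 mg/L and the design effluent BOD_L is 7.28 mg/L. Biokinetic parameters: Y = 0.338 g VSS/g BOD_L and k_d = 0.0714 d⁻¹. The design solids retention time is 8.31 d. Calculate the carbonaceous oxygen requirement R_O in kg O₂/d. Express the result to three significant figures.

The observed yield is Y_obs = Y/(1 + k_d·θ_c) = 0.338 / (1 + 0.0714 × 8.31) = 0.338 / 1.593 = 0.2121 g VSS per g BOD_L removed.
Mass of BOD_L removed per day: Q(S₀ − S) = 2030 × 386.7 g/m³ = 785.0 kg/d.
P_X = Y_obs·Q·(S₀ − S) = 0.2121 × 785.0 = 166.5 kg VSS/d.
R_O = Q·(S₀ − S) − 1.42·P_X = 785.0 − 1.42 × 166.5 = 548.6 kg O₂/d.

R_O ≈ 549 kg O₂/d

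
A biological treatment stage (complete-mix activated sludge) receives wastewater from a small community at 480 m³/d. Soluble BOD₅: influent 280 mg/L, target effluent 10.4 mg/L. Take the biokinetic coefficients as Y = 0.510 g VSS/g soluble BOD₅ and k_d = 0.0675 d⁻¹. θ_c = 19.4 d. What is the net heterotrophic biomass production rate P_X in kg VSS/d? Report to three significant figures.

P_X ≈ 28.6 kg VSS/d

Correct the yield for decay: Y_obs = Y/(1 + k_d θ_c) = 0.510 / (1 + 0.0675 × 19.4) = 0.510 / 2.309 = 0.2208.
Mass of soluble BOD₅ removed per day: Q(S₀ − S) = 480 × 269.6 g/m³ = 129.4 kg/d.
Biomass produced: P_X = Y_obs·Q·ΔS = 0.2208 × 129.4 ≈ 28.58 kg VSS/d.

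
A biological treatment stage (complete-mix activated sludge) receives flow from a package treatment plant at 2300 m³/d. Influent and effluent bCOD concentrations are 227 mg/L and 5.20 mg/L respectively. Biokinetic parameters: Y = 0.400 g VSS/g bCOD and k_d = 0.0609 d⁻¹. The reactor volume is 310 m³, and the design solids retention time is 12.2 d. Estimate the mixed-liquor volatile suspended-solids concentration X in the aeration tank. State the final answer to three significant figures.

Solving the biomass balance for X: X = Y Q (S₀−S) θ_c / [V (1+k_d θ_c)] = 0.400 × 2300 × (227 − 5.20) × 12.2 / [310 × (1 + 0.0609 × 12.2)] = 4607 mg/L.

X ≈ 4610 mg/L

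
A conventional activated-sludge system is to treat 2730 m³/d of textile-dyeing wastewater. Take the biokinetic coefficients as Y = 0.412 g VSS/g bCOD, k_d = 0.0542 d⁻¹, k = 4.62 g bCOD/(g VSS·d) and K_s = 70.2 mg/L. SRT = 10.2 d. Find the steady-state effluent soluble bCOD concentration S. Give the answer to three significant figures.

For a completely mixed reactor with recycle the Lawrence–McCarty relation gives S = K_s·(1 + k_d·θ_c) / [θ_c·(Y·k − k_d) − 1] = 70.2 × (1 + 0.0542 × 10.2) / [10.2 × (0.412 × 4.62 − 0.0542) − 1] = 109.0 / 17.86 = 6.103 mg/L.

S ≈ 6.10 mg/L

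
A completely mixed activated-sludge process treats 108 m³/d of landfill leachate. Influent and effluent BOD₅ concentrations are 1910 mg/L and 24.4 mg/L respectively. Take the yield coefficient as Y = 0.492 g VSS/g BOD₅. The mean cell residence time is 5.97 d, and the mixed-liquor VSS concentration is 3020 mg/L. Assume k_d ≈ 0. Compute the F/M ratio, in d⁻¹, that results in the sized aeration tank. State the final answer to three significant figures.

F/M ≈ 0.345 d⁻¹

Biomass mass balance (decay neglected): V·X = Y·Q·(S₀ − S)·θ_c, so V = 0.492 × 108 × (1910 − 24.4) × 5.97 / 3020 = 198.1 m³.
F/M = applied load / biomass = Q·S₀/(V·X) = 108 × 1910 / (198.1 × 3020) = 0.3449 d⁻¹.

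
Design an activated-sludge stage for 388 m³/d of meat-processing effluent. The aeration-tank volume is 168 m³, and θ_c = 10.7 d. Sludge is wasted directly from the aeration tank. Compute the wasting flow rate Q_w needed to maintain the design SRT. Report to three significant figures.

Q_w ≈ 15.7 m³/d

Wasting from the aeration tank: Q_w = V / θ_c = 168.0 / 10.7 = 15.70 m³/d.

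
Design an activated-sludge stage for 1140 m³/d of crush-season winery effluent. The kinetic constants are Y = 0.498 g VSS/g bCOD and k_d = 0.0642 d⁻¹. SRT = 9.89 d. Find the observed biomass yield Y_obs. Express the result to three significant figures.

Y_obs ≈ 0.305 g VSS/g bCOD

The observed yield is Y_obs = Y/(1 + k_d·θ_c) = 0.498 / (1 + 0.0642 × 9.89) = 0.498 / 1.635 = 0.3046 g VSS per g bCOD removed.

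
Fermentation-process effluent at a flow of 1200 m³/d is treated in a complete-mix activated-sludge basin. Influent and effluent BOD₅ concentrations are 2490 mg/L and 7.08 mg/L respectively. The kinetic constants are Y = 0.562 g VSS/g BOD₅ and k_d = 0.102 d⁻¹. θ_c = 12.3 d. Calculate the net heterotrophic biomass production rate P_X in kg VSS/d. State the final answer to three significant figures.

P_X ≈ 743 kg VSS/d

The observed yield is Y_obs = Y/(1 + k_d·θ_c) = 0.562 / (1 + 0.102 × 12.3) = 0.562 / 2.255 = 0.2493 g VSS per g BOD₅ removed.
Mass of BOD₅ removed per day: Q(S₀ − S) = 1200 × 2483 g/m³ = 2980 kg/d.
Net biomass production P_X = Y_obs × Q·(S₀ − S) = 0.2493 × 2980 = 742.7 kg VSS/d.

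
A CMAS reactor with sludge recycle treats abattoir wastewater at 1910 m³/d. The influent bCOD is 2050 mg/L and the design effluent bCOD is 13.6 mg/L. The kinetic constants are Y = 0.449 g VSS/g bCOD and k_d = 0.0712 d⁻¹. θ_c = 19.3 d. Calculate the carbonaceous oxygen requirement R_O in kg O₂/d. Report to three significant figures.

R_O ≈ 2840 kg O₂/d

Y_obs = Y / (1 + k_d θ_c) = 0.449 / (1 + 0.0712 × 19.3) = 0.449 / 2.374 = 0.1891.
Mass of bCOD removed per day: Q(S₀ − S) = 1910 × 2036 g/m³ = 3890 kg/d.
Biomass synthesised: P_X = Y_obs × 3890 = 735.6 kg VSS/d.
R_O = Q·(S₀ − S) − 1.42·P_X = 3890 − 1.42 × 735.6 = 2845 kg O₂/d.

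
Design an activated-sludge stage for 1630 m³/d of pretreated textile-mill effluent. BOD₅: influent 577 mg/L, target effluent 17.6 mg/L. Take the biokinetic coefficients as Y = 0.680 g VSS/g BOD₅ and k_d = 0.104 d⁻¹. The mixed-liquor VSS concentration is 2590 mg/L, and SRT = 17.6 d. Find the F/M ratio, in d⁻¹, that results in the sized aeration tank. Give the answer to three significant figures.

From the SRT design equation V = Y Q (S₀−S) θ_c / [X (1 + k_d θ_c)] = 0.680 × 1630 × (577 − 17.6) × 17.6 / [2590 × (1 + 0.104 × 17.6)] = 1.09×10^7 / 7331 = 1489 m³.
F/M = Q·S₀ / (V·X) = 1630 × 577 / (1489 × 2590) = 0.2439 g BOD₅·(g VSS·d)⁻¹.

F/M ≈ 0.244 d⁻¹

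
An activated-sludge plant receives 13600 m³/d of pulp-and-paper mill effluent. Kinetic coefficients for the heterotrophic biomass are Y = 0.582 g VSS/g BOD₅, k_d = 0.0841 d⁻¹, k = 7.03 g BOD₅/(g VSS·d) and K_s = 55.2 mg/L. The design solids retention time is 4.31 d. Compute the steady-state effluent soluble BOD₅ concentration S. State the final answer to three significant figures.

S ≈ 4.62 mg/L

For a completely mixed reactor with recycle the Lawrence–McCarty relation gives S = K_s·(1 + k_d·θ_c) / [θ_c·(Y·k − k_d) − 1] = 55.2 × (1 + 0.0841 × 4.31) / [4.31 × (0.582 × 7.03 − 0.0841) − 1] = 75.21 / 16.27 = 4.622 mg/L.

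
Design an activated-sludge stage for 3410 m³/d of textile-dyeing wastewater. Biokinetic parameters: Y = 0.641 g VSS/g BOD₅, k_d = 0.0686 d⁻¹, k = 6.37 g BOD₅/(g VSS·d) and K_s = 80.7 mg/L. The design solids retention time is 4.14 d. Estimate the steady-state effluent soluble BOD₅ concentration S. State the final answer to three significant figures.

S ≈ 6.63 mg/L

Effluent substrate depends only on kinetics and SRT: S = K_s(1 + k_d θ_c) / [θ_c(Yk − k_d) − 1] = 80.7 × (1 + 0.0686 × 4.14) / [4.14 × (0.641 × 6.37 − 0.0686) − 1] = 103.6 / 15.62 = 6.634 mg/L.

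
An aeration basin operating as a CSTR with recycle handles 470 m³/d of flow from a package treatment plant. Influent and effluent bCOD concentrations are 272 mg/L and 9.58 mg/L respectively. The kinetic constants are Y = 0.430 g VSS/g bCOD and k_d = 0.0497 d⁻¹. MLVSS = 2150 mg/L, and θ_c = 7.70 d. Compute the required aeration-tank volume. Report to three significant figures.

From the SRT design equation V = Y Q (S₀−S) θ_c / [X (1 + k_d θ_c)] = 0.430 × 470 × (272 − 9.58) × 7.70 / [2150 × (1 + 0.0497 × 7.70)] = 4.08×10^5 / 2973 = 137.4 m³.

V ≈ 137 m³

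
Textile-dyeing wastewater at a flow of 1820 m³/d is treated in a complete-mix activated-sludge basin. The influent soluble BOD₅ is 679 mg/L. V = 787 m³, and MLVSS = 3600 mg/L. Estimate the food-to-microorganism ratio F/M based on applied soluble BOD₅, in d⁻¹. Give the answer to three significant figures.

F/M ≈ 0.436 d⁻¹

F/M = applied load / biomass = Q·S₀/(V·X) = 1820 × 679 / (787.0 × 3600) = 0.4362 d⁻¹.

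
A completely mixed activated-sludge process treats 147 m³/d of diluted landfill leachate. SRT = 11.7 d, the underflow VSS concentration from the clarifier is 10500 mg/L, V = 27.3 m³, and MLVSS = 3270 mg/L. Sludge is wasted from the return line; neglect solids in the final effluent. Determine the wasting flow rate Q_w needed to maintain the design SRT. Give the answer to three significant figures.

Wasting from the return line (neglecting effluent solids): Q_w = V·X / (θ_c·X_r) = 27.30 × 3270 / (11.7 × 10500) = 0.7267 m³/d.

Q_w ≈ 0.727 m³/d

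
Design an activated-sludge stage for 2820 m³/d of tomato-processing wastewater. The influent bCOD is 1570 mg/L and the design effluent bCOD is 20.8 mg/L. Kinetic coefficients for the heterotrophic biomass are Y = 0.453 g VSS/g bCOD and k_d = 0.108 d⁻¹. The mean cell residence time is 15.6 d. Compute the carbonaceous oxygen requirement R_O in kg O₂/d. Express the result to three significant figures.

Y_obs = Y / (1 + k_d θ_c) = 0.453 / (1 + 0.108 × 15.6) = 0.453 / 2.685 = 0.1687.
ΔS = 1570 − 20.8 = 1549 mg/L, so the substrate removal rate is 2820 × 1549/1000 = 4369 kg bCOD/d.
Biomass synthesised: P_X = Y_obs × 4369 = 737.1 kg VSS/d.
R_O = Q·ΔS − 1.42 P_X = 4369 − 1047 = 3322 kg O₂/d.

R_O ≈ 3320 kg O₂/d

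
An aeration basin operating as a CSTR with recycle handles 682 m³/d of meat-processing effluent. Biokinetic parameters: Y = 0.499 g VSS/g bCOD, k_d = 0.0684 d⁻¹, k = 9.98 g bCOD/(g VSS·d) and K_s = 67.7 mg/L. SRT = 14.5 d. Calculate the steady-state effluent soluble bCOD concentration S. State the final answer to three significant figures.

Effluent substrate depends only on kinetics and SRT: S = K_s(1 + k_d θ_c) / [θ_c(Yk − k_d) − 1] = 67.7 × (1 + 0.0684 × 14.5) / [14.5 × (0.499 × 9.98 − 0.0684) − 1] = 134.8 / 70.22 = 1.920 mg/L.

S ≈ 1.92 mg/L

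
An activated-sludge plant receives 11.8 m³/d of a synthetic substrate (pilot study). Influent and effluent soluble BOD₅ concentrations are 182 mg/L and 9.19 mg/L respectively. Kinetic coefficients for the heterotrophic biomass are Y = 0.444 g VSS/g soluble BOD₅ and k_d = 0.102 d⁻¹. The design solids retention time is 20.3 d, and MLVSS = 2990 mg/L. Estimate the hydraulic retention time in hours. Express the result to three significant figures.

From the SRT design equation V = Y Q (S₀−S) θ_c / [X (1 + k_d θ_c)] = 0.444 × 11.8 × (182 − 9.19) × 20.3 / [2990 × (1 + 0.102 × 20.3)] = 1.84×10^4 / 9181 = 2.002 m³.
τ = V/Q = 2.002/11.8 = 0.1696 d, or 4.072 h.

τ ≈ 4.07 h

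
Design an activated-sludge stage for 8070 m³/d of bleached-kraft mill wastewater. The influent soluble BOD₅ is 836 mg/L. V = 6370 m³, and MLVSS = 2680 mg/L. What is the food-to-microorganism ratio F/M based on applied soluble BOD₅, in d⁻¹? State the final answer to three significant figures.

F/M = applied load / biomass = Q·S₀/(V·X) = 8070 × 836 / (6370 × 2680) = 0.3952 d⁻¹.

F/M ≈ 0.395 d⁻¹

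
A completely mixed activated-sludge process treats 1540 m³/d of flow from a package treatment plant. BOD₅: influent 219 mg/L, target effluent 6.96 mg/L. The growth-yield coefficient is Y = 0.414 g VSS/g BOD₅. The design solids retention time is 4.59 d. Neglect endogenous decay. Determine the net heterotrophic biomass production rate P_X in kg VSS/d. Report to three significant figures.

With endogenous decay neglected, the observed yield equals the true yield: Y_obs = Y = 0.414 g VSS/g BOD₅.
Substrate removed = Q·(S₀ − S) = 1540 m³/d × (219 − 6.96) g/m³ = 3.27×10^5 g/d = 326.5 kg/d.
Biomass produced: P_X = Y_obs·Q·ΔS = 0.4140 × 326.5 ≈ 135.2 kg VSS/d.

P_X ≈ 135 kg VSS/d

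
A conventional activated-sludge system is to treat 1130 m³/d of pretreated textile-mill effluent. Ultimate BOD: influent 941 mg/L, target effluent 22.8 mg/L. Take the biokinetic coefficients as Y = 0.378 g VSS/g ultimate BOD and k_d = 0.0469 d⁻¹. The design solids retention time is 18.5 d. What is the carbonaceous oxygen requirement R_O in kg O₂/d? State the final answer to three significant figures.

R_O ≈ 739 kg O₂/d

Correct the yield for decay: Y_obs = Y/(1 + k_d θ_c) = 0.378 / (1 + 0.0469 × 18.5) = 0.378 / 1.868 = 0.2024.
Mass of ultimate BOD removed per day: Q(S₀ − S) = 1130 × 918.2 g/m³ = 1038 kg/d.
Biomass synthesised: P_X = Y_obs × 1038 = 210.0 kg VSS/d.
R_O = Q·ΔS − 1.42 P_X = 1038 − 298.2 = 739.4 kg O₂/d.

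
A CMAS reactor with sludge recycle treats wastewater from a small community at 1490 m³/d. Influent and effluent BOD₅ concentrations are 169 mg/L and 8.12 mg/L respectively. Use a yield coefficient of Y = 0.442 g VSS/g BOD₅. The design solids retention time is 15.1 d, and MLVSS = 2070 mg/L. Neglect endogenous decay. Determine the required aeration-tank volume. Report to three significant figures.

Biomass mass balance (decay neglected): V·X = Y·Q·(S₀ − S)·θ_c, so V = 0.442 × 1490 × (169 − 8.12) × 15.1 / 2070 = 772.9 m³.

V ≈ 773 m³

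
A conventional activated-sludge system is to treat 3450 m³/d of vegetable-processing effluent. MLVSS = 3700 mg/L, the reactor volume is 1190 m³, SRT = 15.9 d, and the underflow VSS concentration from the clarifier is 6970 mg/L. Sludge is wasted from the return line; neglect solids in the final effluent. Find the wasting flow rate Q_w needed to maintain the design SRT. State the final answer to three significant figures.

Q_w = (V·X)/(θ_c X_r) = 1190 × 3700 / (15.9 × 6970) = 39.73 m³/d.

Q_w ≈ 39.7 m³/d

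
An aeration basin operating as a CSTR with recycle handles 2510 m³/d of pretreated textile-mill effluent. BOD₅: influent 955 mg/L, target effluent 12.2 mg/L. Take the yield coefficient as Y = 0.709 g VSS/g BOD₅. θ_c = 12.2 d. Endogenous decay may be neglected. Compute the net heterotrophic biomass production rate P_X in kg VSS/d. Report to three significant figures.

No decay correction is needed, so Y_obs = Y = 0.709.
Q·(S₀ − S) = 2510 × (955 − 12.2) × 10⁻³ = 2366 kg/d removed.
Net biomass production P_X = Y_obs × Q·(S₀ − S) = 0.7090 × 2366 = 1678 kg VSS/d.

P_X ≈ 1680 kg VSS/d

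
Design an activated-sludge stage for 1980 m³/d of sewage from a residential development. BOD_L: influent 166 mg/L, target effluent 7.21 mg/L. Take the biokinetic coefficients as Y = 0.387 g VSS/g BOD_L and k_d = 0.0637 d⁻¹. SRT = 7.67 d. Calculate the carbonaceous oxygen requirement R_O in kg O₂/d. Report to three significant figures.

R_O ≈ 198 kg O₂/d

Correct the yield for decay: Y_obs = Y/(1 + k_d θ_c) = 0.387 / (1 + 0.0637 × 7.67) = 0.387 / 1.489 = 0.2600.
Substrate removed = Q·(S₀ − S) = 1980 m³/d × (166 − 7.21) g/m³ = 3.14×10^5 g/d = 314.4 kg/d.
Biomass synthesised: P_X = Y_obs × 314.4 = 81.74 kg VSS/d.
R_O = Q·ΔS − 1.42 P_X = 314.4 − 116.1 = 198.3 kg O₂/d.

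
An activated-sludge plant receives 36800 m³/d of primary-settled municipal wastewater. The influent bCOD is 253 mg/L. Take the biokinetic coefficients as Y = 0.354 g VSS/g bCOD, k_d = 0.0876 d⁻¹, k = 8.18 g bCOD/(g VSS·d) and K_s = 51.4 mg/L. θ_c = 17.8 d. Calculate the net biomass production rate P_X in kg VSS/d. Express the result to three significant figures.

P_X ≈ 1270 kg VSS/d

For a completely mixed reactor with recycle the Lawrence–McCarty relation gives S = K_s·(1 + k_d·θ_c) / [θ_c·(Y·k − k_d) − 1] = 51.4 × (1 + 0.0876 × 17.8) / [17.8 × (0.354 × 8.18 − 0.0876) − 1] = 131.5 / 48.98 = 2.685 mg/L.
Y_obs = Y / (1 + k_d θ_c) = 0.354 / (1 + 0.0876 × 17.8) = 0.354 / 2.559 = 0.1383.
Mass of bCOD removed per day: Q(S₀ − S) = 36800 × 250.3 g/m³ = 9211 kg/d.
P_X = Y_obs · Q(S₀ − S) = 0.1383 × 9211 = 1274 kg VSS/d.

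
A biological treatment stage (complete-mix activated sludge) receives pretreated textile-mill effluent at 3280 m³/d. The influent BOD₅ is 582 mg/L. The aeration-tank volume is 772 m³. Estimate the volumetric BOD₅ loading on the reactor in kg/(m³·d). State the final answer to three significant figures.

L_v ≈ 2.47 kg BOD₅/(m³·d)

L_v = Q S₀ / V = 3280 × 582 × 10⁻³ / 772.0 = 2.473 kg/(m³·d).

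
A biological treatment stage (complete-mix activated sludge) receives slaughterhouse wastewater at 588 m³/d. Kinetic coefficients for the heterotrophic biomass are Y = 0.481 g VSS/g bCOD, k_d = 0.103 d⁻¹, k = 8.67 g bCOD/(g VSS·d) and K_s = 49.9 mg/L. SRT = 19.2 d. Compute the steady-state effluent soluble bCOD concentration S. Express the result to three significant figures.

S ≈ 1.93 mg/L

For a completely mixed reactor with recycle the Lawrence–McCarty relation gives S = K_s·(1 + k_d·θ_c) / [θ_c·(Y·k − k_d) − 1] = 49.9 × (1 + 0.103 × 19.2) / [19.2 × (0.481 × 8.67 − 0.103) − 1] = 148.6 / 77.09 = 1.927 mg/L.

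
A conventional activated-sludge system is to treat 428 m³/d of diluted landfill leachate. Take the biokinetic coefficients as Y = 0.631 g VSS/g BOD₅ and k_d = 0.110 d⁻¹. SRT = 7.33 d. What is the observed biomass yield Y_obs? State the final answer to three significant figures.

Correct the yield for decay: Y_obs = Y/(1 + k_d θ_c) = 0.631 / (1 + 0.110 × 7.33) = 0.631 / 1.806 = 0.3493.

Y_obs ≈ 0.349 g VSS/g BOD₅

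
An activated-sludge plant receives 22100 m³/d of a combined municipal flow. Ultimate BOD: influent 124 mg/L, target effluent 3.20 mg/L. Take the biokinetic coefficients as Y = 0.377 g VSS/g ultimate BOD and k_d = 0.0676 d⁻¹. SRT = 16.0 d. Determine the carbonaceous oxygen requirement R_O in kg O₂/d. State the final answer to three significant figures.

Correct the yield for decay: Y_obs = Y/(1 + k_d θ_c) = 0.377 / (1 + 0.0676 × 16.0) = 0.377 / 2.082 = 0.1811.
Mass of ultimate BOD removed per day: Q(S₀ − S) = 22100 × 120.8 g/m³ = 2670 kg/d.
Net sludge production P_X = 0.1811 × 2670 = 483.5 kg VSS/d.
Carbonaceous O₂ demand = substrate oxidised − cell-mass equivalent = 2670 − 1.42 × 483.5 = 1983 kg O₂/d.

R_O ≈ 1980 kg O₂/d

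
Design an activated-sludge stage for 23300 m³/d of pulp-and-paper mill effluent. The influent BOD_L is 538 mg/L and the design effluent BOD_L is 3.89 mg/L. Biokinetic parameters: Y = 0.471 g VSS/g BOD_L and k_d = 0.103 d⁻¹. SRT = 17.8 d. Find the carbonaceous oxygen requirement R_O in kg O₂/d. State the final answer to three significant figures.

Correct the yield for decay: Y_obs = Y/(1 + k_d θ_c) = 0.471 / (1 + 0.103 × 17.8) = 0.471 / 2.833 = 0.1662.
Q·(S₀ − S) = 23300 × (538 − 3.89) × 10⁻³ = 12445 kg/d removed.
P_X = Y_obs·Q·(S₀ − S) = 0.1662 × 12445 = 2069 kg VSS/d.
R_O = Q·ΔS − 1.42 P_X = 12445 − 2938 = 9507 kg O₂/d.

R_O ≈ 9510 kg O₂/d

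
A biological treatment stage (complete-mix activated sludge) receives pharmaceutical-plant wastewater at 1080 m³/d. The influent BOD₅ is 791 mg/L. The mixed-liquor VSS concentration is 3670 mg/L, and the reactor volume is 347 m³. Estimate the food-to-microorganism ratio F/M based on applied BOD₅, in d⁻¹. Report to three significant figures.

F/M = applied load / biomass = Q·S₀/(V·X) = 1080 × 791 / (347.0 × 3670) = 0.6708 d⁻¹.

F/M ≈ 0.671 d⁻¹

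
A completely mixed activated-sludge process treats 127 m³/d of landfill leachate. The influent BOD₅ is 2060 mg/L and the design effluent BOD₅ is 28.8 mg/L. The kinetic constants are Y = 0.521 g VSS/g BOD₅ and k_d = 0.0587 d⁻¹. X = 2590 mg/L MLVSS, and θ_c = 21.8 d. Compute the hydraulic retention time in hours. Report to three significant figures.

τ ≈ 93.8 h

Steady-state biomass mass balance: V·X·(1 + k_d·θ_c) = Y·Q·(S₀ − S)·θ_c, so V = 0.521 × 127 × (2060 − 28.8) × 21.8 / [2590 × (1 + 0.0587 × 21.8)] = 2.93×10^6 / 5904 = 496.2 m³.
τ = V/Q = 496.2/127 = 3.907 d, or 93.78 h.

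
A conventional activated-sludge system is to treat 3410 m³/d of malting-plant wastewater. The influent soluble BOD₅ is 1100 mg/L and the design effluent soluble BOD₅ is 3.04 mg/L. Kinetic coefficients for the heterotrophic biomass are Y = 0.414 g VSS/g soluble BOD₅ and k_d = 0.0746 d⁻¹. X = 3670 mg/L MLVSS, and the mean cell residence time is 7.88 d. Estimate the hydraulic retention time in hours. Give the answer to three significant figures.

τ ≈ 14.7 h

Steady-state biomass mass balance: V·X·(1 + k_d·θ_c) = Y·Q·(S₀ − S)·θ_c, so V = 0.414 × 3410 × (1100 − 3.04) × 7.88 / [3670 × (1 + 0.0746 × 7.88)] = 1.22×10^7 / 5827 = 2094 m³.
Hydraulic retention time τ = V/Q = 2094 / 3410 = 0.6141 d = 14.74 h.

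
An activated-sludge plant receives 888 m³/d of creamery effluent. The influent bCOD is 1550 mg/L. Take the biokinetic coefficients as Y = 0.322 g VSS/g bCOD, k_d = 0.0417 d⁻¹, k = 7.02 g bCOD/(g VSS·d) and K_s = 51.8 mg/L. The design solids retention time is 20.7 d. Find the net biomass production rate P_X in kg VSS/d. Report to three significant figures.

P_X ≈ 238 kg VSS/d

Effluent substrate depends only on kinetics and SRT: S = K_s(1 + k_d θ_c) / [θ_c(Yk − k_d) − 1] = 51.8 × (1 + 0.0417 × 20.7) / [20.7 × (0.322 × 7.02 − 0.0417) − 1] = 96.51 / 44.93 = 2.148 mg/L.
Y_obs = Y / (1 + k_d θ_c) = 0.322 / (1 + 0.0417 × 20.7) = 0.322 / 1.863 = 0.1728.
Substrate removed = Q·(S₀ − S) = 888 m³/d × (1550 − 2.15) g/m³ = 1.37×10^6 g/d = 1374 kg/d.
Net biomass production P_X = Y_obs × Q·(S₀ − S) = 0.1728 × 1374 = 237.5 kg VSS/d.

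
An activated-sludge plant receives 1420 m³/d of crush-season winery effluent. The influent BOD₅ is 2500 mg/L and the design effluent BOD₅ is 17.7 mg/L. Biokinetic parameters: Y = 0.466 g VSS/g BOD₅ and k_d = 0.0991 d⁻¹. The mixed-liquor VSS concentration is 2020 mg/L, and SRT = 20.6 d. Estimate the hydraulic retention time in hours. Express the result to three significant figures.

From the SRT design equation V = Y Q (S₀−S) θ_c / [X (1 + k_d θ_c)] = 0.466 × 1420 × (2500 − 17.7) × 20.6 / [2020 × (1 + 0.0991 × 20.6)] = 3.38×10^7 / 6144 = 5508 m³.
HRT = V/Q = 5508 m³ / 1420 m³·d⁻¹ = 3.879 d × 24 = 93.09 h.

τ ≈ 93.1 h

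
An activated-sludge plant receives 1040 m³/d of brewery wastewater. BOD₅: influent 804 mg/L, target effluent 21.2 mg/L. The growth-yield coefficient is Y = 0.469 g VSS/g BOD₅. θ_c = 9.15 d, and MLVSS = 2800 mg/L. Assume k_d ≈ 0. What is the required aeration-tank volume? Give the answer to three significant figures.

With k_d = 0 the design equation reduces to V = Y Q (S₀−S) θ_c / X = 0.469 × 1040 × (804 − 21.2) × 9.15 / 2800 = 1248 m³.

V ≈ 1250 m³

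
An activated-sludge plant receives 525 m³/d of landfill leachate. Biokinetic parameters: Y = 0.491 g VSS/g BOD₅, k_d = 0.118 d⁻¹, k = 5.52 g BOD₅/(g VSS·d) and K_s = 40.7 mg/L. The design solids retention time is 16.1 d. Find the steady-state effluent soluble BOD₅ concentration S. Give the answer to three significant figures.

S ≈ 2.90 mg/L

Effluent substrate depends only on kinetics and SRT: S = K_s(1 + k_d θ_c) / [θ_c(Yk − k_d) − 1] = 40.7 × (1 + 0.118 × 16.1) / [16.1 × (0.491 × 5.52 − 0.118) − 1] = 118.0 / 40.74 = 2.897 mg/L.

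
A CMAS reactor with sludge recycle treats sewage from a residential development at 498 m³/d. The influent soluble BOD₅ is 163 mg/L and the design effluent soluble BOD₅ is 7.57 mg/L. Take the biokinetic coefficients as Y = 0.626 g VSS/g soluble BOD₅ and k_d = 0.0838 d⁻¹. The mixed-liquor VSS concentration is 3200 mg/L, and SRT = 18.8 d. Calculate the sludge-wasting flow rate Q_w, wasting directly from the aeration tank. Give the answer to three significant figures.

Q_w ≈ 5.88 m³/d

From the SRT design equation V = Y Q (S₀−S) θ_c / [X (1 + k_d θ_c)] = 0.626 × 498 × (163 − 7.57) × 18.8 / [3200 × (1 + 0.0838 × 18.8)] = 9.11×10^5 / 8241 = 110.5 m³.
Wasting from the aeration tank: Q_w = V / θ_c = 110.5 / 18.8 = 5.879 m³/d.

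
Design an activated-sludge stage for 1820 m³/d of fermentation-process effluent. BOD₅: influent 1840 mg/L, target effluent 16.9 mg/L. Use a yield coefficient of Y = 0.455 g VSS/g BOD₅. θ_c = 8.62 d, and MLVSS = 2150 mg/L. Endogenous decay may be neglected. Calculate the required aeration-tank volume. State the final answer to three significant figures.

V·X = Y·Q·ΔS·θ_c gives V = 0.455 × 1820 × (1840 − 16.9) × 8.62 / 2150 = 6053 m³.

V ≈ 6050 m³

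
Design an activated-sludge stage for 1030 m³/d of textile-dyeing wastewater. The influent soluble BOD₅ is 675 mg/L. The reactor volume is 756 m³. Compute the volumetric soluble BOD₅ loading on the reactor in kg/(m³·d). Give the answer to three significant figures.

L_v ≈ 0.920 kg soluble BOD₅/(m³·d)

Volumetric loading L_v = Q·S₀ / V = 1030 × 675 g/m³ / 756.0 m³ = 919.6 g/(m³·d) = 0.9196 kg soluble BOD₅/(m³·d).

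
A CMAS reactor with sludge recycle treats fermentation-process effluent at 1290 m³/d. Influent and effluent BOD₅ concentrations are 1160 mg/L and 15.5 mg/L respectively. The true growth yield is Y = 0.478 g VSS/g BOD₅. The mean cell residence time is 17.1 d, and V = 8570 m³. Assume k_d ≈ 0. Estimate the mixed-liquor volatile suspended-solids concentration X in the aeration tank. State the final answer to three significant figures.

X ≈ 1410 mg/L

From V·X = Y·Q·(S₀ − S)·θ_c (decay neglected): X = 0.478 × 1290 × (1160 − 15.5) × 17.1 / 8570 = 1408 mg/L.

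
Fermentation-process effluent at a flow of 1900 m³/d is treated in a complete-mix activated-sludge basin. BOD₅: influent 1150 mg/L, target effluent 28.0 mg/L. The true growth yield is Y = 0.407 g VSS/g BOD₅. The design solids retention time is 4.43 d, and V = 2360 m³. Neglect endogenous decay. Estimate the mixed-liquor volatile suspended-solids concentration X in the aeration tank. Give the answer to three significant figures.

From V·X = Y·Q·(S₀ − S)·θ_c (decay neglected): X = 0.407 × 1900 × (1150 − 28.0) × 4.43 / 2360 = 1629 mg/L.

X ≈ 1630 mg/L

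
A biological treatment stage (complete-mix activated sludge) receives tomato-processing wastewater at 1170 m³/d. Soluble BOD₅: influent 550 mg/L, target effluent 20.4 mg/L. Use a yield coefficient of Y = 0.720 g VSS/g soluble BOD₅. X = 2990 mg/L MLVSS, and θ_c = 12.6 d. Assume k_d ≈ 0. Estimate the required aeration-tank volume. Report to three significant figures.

With k_d = 0 the design equation reduces to V = Y Q (S₀−S) θ_c / X = 0.720 × 1170 × (550 − 20.4) × 12.6 / 2990 = 1880 m³.

V ≈ 1880 m³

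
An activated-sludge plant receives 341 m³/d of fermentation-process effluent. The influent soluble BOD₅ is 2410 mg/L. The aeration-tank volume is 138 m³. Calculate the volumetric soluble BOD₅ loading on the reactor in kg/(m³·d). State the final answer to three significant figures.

L_v ≈ 5.96 kg soluble BOD₅/(m³·d)

L_v = Q S₀ / V = 341 × 2410 × 10⁻³ / 138.0 = 5.955 kg/(m³·d).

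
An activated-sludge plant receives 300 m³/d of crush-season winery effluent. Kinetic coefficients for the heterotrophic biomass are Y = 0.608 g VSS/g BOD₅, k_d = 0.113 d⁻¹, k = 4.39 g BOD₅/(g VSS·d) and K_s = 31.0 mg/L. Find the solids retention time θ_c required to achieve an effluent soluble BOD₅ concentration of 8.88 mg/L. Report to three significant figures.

θ_c ≈ 2.08 d

At the target effluent, Y k S/(K_s+S) = 0.608×4.39×8.88/39.88 = 0.5943 d⁻¹.
1/θ_c = 0.5943 − 0.113 = 0.4813 d⁻¹, so θ_c = 2.078 d.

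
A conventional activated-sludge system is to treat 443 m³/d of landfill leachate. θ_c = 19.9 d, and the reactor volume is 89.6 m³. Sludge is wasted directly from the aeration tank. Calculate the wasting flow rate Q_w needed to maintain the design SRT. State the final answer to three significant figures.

Wasting from the aeration tank: Q_w = V / θ_c = 89.60 / 19.9 = 4.503 m³/d.

Q_w ≈ 4.50 m³/d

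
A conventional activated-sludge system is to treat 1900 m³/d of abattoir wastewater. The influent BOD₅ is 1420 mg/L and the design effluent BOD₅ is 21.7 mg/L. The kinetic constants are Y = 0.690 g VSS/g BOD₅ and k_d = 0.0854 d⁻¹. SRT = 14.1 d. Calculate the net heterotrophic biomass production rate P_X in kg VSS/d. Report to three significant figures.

P_X ≈ 832 kg VSS/d

Y_obs = Y / (1 + k_d θ_c) = 0.690 / (1 + 0.0854 × 14.1) = 0.690 / 2.204 = 0.3130.
Q·(S₀ − S) = 1900 × (1420 − 21.7) × 10⁻³ = 2657 kg/d removed.
P_X = Y_obs · Q(S₀ − S) = 0.3130 × 2657 = 831.7 kg VSS/d.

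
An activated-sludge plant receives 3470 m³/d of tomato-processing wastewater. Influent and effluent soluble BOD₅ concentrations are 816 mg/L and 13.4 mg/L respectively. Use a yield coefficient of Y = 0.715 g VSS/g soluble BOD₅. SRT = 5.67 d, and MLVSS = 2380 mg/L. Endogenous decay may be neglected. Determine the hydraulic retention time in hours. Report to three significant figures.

τ ≈ 32.8 h

With k_d = 0 the design equation reduces to V = Y Q (S₀−S) θ_c / X = 0.715 × 3470 × (816 − 13.4) × 5.67 / 2380 = 4744 m³.
HRT = V/Q = 4744 m³ / 3470 m³·d⁻¹ = 1.367 d × 24 = 32.81 h.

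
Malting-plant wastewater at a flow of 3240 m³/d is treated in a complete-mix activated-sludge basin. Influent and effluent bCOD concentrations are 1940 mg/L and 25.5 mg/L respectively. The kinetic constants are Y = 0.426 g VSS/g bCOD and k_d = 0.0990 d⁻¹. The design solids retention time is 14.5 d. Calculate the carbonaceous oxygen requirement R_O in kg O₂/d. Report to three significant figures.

Correct the yield for decay: Y_obs = Y/(1 + k_d θ_c) = 0.426 / (1 + 0.0990 × 14.5) = 0.426 / 2.436 = 0.1749.
ΔS = 1940 − 25.5 = 1914 mg/L, so the substrate removal rate is 3240 × 1914/1000 = 6203 kg bCOD/d.
Net sludge production P_X = 0.1749 × 6203 = 1085 kg VSS/d.
Carbonaceous O₂ demand = substrate oxidised − cell-mass equivalent = 6203 − 1.42 × 1085 = 4662 kg O₂/d.

R_O ≈ 4660 kg O₂/d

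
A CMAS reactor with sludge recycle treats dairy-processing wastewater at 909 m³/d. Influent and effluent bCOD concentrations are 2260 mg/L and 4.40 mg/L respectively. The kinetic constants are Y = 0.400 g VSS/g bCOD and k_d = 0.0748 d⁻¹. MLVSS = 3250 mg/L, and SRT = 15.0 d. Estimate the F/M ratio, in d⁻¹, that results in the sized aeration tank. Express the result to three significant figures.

Steady-state biomass mass balance: V·X·(1 + k_d·θ_c) = Y·Q·(S₀ − S)·θ_c, so V = 0.400 × 909 × (2260 − 4.40) × 15.0 / [3250 × (1 + 0.0748 × 15.0)] = 1.23×10^7 / 6896 = 1784 m³.
Food-to-microorganism ratio F/M = Q S₀ / (V X) = 909 × 2260 / (1784 × 3250) = 0.3544 d⁻¹.

F/M ≈ 0.354 d⁻¹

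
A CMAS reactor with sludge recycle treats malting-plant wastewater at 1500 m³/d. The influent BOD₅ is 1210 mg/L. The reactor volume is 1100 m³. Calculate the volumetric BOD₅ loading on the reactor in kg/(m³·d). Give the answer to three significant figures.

L_v ≈ 1.65 kg BOD₅/(m³·d)

Volumetric loading L_v = Q·S₀ / V = 1500 × 1210 g/m³ / 1100 m³ = 1650 g/(m³·d) = 1.650 kg BOD₅/(m³·d).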